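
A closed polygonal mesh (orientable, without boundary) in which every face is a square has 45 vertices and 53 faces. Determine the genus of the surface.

5

Every face is a square, so 2E = 4·53 = 212, giving E = 106.
χ = V − E + F = 45 − 106 + 53 = -8.
For a closed orientable surface χ = 2 − 2g, so g = (2 − (-8))/2 = 5.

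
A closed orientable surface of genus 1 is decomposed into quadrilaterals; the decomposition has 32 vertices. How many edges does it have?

χ = 2 − 2·1 = 0, and every face is a square so 4F = 2E.
V − E + F = 0 with E = 4F/2 gives 32 − (4/2 − 1)·F = 0, so F = 32 and E = 64.

64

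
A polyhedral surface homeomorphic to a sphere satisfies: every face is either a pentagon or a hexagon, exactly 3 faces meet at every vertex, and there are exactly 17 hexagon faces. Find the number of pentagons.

12

Let x be the number of pentagons; then F = 17 + x.
Edge–face incidences: 2E = 6·17 + 5·x = 102 + 5x.
Every vertex has degree 3, so 3V = 2E.
Euler: V − E + F = 2 ⇒ (2E)/3 − E + (17 + x) = 2.
Multiply by 6: 2·(2E) − 3·(2E) + 6·(17 + x) = 12, i.e. 102 + 6x − (102 + 5x) = 12.
Collecting terms: x = 12.
Then 2E = 102 + 5·12 = 162, so E = 81, V = 2E/3 = 54, F = 17 + 12 = 29.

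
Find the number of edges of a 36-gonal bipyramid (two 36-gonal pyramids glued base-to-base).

108

A bipyramid over an n-gon has 2n triangular faces and n + 2 vertices: V = 36 + 2 = 38, E = 3·36 = 108, F = 2·36 = 72.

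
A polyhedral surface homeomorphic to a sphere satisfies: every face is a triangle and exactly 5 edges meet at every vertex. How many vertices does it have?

Each face has 3 edges and each edge borders two faces, so 2E = 3F.
Each vertex has degree 5, so 5V = 2E and hence V = 3F/5.
Euler: V − E + F = 2 ⇒ (3F/5) − (3F/2) + F = 2.
Multiply by 10: (6 − 15 + 10)F = 20, i.e. 1F = 20.
So F = 20, E = 3·20/2 = 30, V = 3·20/5 = 12.

12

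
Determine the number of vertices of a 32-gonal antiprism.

An antiprism on an n-gon has two n-gon caps and 2n triangles: V = 2·32 = 64, E = 4·32 = 128, F = 2·32 + 2 = 66.

64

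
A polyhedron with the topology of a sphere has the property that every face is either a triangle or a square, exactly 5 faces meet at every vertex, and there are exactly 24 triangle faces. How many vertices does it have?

Let x be the number of squares; then F = 24 + x.
Edge–face incidences: 2E = 3·24 + 4·x = 72 + 4x.
Every vertex has degree 5, so 5V = 2E.
Euler: V − E + F = 2 ⇒ (2E)/5 − E + (24 + x) = 2.
Multiply by 10: 2·(2E) − 5·(2E) + 10·(24 + x) = 20, i.e. 240 + 10x − 3·(72 + 4x) = 20.
Collecting terms: −2x + 24 = 20, so −2x = −4, so x = 2.
Then 2E = 72 + 4·2 = 80, so E = 40, V = 2E/5 = 16, F = 24 + 2 = 26.

16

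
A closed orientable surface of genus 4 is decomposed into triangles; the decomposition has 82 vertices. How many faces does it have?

χ = 2 − 2·4 = -6, and every face is a triangle so 3F = 2E.
V − E + F = -6 with E = 3F/2 gives 82 − (3/2 − 1)·F = -6, so F = 176 and E = 264.

176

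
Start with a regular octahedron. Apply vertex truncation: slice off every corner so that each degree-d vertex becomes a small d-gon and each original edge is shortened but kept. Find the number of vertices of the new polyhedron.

24

The base solid has V = 6, E = 12, F = 8.
Truncation replaces each original edge-end by a new vertex, so V′ = 2E = 24.
Each original edge survives, and each old vertex of degree d contributes d new edges; summing degrees gives Σd = 2E, so E′ = E + 2E = 3E = 36.
Each original face survives and each original vertex becomes one new face: F′ = F + V = 14.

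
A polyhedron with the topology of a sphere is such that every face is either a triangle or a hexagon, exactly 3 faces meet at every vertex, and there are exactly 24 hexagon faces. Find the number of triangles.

Let x be the number of triangles; then F = 24 + x.
Edge–face incidences: 2E = 6·24 + 3·x = 144 + 3x.
Every vertex has degree 3, so 3V = 2E.
Euler: V − E + F = 2 ⇒ (2E)/3 − E + (24 + x) = 2.
Multiply by 6: 2·(2E) − 3·(2E) + 6·(24 + x) = 12, i.e. 144 + 6x − (144 + 3x) = 12.
Collecting terms: 3x = 12, so x = 4.
Then 2E = 144 + 3·4 = 156, so E = 78, V = 2E/3 = 52, F = 24 + 4 = 28.

4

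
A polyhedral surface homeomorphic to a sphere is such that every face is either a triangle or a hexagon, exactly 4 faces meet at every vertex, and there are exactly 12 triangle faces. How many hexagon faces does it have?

2

Let x be the number of hexagons; then F = 12 + x.
Edge–face incidences: 2E = 3·12 + 6·x = 36 + 6x.
Every vertex has degree 4, so 4V = 2E.
Euler: V − E + F = 2 ⇒ (2E)/4 − E + (12 + x) = 2.
Multiply by 8: 2·(2E) − 4·(2E) + 8·(12 + x) = 16, i.e. 96 + 8x − 2·(36 + 6x) = 16.
Collecting terms: −4x + 24 = 16, so −4x = −8, so x = 2.
Then 2E = 36 + 6·2 = 48, so E = 24, V = 2E/4 = 12, F = 12 + 2 = 14.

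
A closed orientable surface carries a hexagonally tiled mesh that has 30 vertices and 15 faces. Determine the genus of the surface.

1

Every face is a hexagon, so 2E = 6·15 = 90, giving E = 45.
χ = V − E + F = 30 − 45 + 15 = 0.
For a closed orientable surface χ = 2 − 2g, so g = (2 − (0))/2 = 1.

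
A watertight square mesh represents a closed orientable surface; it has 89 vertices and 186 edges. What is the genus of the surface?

Every face is a square and each edge borders two faces, so 4F = 2·186, giving F = 93.
χ = V − E + F = 89 − 186 + 93 = -4.
For a closed orientable surface χ = 2 − 2g, so g = (2 − (-4))/2 = 3.

3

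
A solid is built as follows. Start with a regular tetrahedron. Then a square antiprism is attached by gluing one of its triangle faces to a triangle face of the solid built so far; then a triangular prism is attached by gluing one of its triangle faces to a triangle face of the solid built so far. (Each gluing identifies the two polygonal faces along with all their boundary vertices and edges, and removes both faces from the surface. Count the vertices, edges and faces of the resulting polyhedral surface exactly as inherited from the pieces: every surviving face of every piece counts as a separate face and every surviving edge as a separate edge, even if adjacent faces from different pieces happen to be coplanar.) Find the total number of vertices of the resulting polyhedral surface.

A regular tetrahedron: V=4, E=6, F=4.
Attach a square antiprism (V=8, E=16, F=10) along a 3-gon: merge 3 vertices and 3 edges, delete both glued faces → V=9, E=19, F=12.
Attach a triangular prism (V=6, E=9, F=5) along a 3-gon: merge 3 vertices and 3 edges, delete both glued faces → V=12, E=25, F=15.
Check: V − E + F = 12 − 25 + 15 = 2.

12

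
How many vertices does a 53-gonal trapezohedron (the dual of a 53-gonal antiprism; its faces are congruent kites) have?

The n-trapezohedron (dual of the n-antiprism) has V = 2·53 + 2 = 108, E = 4·53 = 212, F = 2·53 = 106.

108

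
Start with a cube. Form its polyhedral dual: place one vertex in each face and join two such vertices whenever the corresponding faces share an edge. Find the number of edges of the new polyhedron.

The base solid has V = 8, E = 12, F = 6.
The dual swaps V and F and preserves E: V′ = F = 6, E′ = E = 12, F′ = V = 8.

12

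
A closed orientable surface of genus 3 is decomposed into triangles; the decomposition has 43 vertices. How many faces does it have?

94

χ = 2 − 2·3 = -4, and every face is a triangle so 3F = 2E.
V − E + F = -4 with E = 3F/2 gives 43 − (3/2 − 1)·F = -4, so F = 94 and E = 141.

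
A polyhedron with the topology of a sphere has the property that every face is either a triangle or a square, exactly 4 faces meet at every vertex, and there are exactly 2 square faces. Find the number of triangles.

8

Let x be the number of triangles; then F = 2 + x.
Edge–face incidences: 2E = 4·2 + 3·x = 8 + 3x.
Every vertex has degree 4, so 4V = 2E.
Euler: V − E + F = 2 ⇒ (2E)/4 − E + (2 + x) = 2.
Multiply by 8: 2·(2E) − 4·(2E) + 8·(2 + x) = 16, i.e. 16 + 8x − 2·(8 + 3x) = 16.
Collecting terms: 2x = 16, so x = 8.
Then 2E = 8 + 3·8 = 32, so E = 16, V = 2E/4 = 8, F = 2 + 8 = 10.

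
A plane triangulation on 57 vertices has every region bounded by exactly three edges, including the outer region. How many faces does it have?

In a plane triangulation 3F = 2E and V − E + F = 2, so F = 2V − 4 = 2·57 − 4 = 110.

110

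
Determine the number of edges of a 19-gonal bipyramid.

A bipyramid over an n-gon has 2n triangular faces and n + 2 vertices: V = 19 + 2 = 21, E = 3·19 = 57, F = 2·19 = 38.
Check: V − E + F = 21 − 57 + 38 = 2.

57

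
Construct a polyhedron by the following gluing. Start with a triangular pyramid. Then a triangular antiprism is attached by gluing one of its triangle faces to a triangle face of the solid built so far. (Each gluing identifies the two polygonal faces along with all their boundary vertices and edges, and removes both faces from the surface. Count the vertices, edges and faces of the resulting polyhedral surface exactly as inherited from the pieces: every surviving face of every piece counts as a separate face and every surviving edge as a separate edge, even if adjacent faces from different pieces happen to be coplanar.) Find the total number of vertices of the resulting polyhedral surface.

A triangular pyramid: V=4, E=6, F=4.
Attach a triangular antiprism (V=6, E=12, F=8) along a 3-gon: merge 3 vertices and 3 edges, delete both glued faces → V=7, E=15, F=10.
Check: V − E + F = 7 − 15 + 10 = 2.

7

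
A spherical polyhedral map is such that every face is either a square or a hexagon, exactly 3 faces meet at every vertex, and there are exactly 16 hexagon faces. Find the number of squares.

Let x be the number of squares; then F = 16 + x.
Edge–face incidences: 2E = 6·16 + 4·x = 96 + 4x.
Every vertex has degree 3, so 3V = 2E.
Euler: V − E + F = 2 ⇒ (2E)/3 − E + (16 + x) = 2.
Multiply by 6: 2·(2E) − 3·(2E) + 6·(16 + x) = 12, i.e. 96 + 6x − (96 + 4x) = 12.
Collecting terms: 2x = 12, so x = 6.
Then 2E = 96 + 4·6 = 120, so E = 60, V = 2E/3 = 40, F = 16 + 6 = 22.

6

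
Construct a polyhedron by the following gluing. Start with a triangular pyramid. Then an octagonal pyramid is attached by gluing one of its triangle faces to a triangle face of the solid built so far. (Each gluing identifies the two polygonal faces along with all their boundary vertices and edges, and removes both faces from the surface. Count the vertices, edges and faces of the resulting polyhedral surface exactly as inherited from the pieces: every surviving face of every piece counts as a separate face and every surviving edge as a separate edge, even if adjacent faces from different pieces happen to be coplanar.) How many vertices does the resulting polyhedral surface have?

10

A triangular pyramid: V=4, E=6, F=4.
Attach an octagonal pyramid (V=9, E=16, F=9) along a 3-gon: merge 3 vertices and 3 edges, delete both glued faces → V=10, E=19, F=11.
Check: V − E + F = 10 − 19 + 11 = 2.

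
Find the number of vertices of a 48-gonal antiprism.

96

An antiprism on an n-gon has two n-gon caps and 2n triangles: V = 2·48 = 96, E = 4·48 = 192, F = 2·48 + 2 = 98.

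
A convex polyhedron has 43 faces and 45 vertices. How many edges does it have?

Here V − E + F = 2.
E = V + F − (2) = 45 + 43 − (2) = 86.

86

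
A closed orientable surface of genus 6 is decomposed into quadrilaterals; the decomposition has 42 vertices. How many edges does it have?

104

χ = 2 − 2·6 = -10, and every face is a square so 4F = 2E.
V − E + F = -10 with E = 4F/2 gives 42 − (4/2 − 1)·F = -10, so F = 52 and E = 104.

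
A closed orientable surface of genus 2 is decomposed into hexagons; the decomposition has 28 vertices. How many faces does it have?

χ = 2 − 2·2 = -2, and every face is a hexagon so 6F = 2E.
V − E + F = -2 with E = 6F/2 gives 28 − (6/2 − 1)·F = -2, so F = 15 and E = 45.

15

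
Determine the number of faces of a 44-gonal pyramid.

45

A pyramid on an n-gon base has one n-gon and n triangles: V = 44 + 1 = 45, E = 2·44 = 88, F = 44 + 1 = 45.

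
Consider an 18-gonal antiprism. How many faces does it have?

An antiprism on an n-gon has two n-gon caps and 2n triangles: V = 2·18 = 36, E = 4·18 = 72, F = 2·18 + 2 = 38.

38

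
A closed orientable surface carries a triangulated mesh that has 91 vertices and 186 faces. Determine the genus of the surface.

Every face is a triangle, so 2E = 3·186 = 558, giving E = 279.
χ = V − E + F = 91 − 279 + 186 = -2.
For a closed orientable surface χ = 2 − 2g, so g = (2 − (-2))/2 = 2.

2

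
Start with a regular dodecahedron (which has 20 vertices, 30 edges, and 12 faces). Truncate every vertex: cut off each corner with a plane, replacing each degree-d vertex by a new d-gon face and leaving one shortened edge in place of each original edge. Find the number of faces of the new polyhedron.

32

Truncation replaces each original edge-end by a new vertex, so V′ = 2E = 60.
Each original edge survives, and each old vertex of degree d contributes d new edges; summing degrees gives Σd = 2E, so E′ = E + 2E = 3E = 90.
Each original face survives and each original vertex becomes one new face: F′ = F + V = 32.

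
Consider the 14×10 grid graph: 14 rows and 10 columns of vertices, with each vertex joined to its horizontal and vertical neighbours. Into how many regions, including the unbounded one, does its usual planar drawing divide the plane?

The grid has V = 14·10 = 140 vertices and E = 14·9 + 10·13 = 256 edges.
F = 2 − V + E = 2 − 140 + 256 = 118.

118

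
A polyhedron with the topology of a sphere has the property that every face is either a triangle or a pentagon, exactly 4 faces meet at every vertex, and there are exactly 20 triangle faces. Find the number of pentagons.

12

Let x be the number of pentagons; then F = 20 + x.
Edge–face incidences: 2E = 3·20 + 5·x = 60 + 5x.
Every vertex has degree 4, so 4V = 2E.
Euler: V − E + F = 2 ⇒ (2E)/4 − E + (20 + x) = 2.
Multiply by 8: 2·(2E) − 4·(2E) + 8·(20 + x) = 16, i.e. 160 + 8x − 2·(60 + 5x) = 16.
Collecting terms: −2x + 40 = 16, so −2x = −24, so x = 12.
Then 2E = 60 + 5·12 = 120, so E = 60, V = 2E/4 = 30, F = 20 + 12 = 32.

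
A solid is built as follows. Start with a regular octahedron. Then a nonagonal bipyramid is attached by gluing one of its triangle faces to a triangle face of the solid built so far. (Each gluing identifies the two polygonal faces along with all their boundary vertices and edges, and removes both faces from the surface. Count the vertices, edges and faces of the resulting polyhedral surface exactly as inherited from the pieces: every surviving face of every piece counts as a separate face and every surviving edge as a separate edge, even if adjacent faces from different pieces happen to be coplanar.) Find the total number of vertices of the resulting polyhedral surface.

14

A regular octahedron: V=6, E=12, F=8.
Attach a nonagonal bipyramid (V=11, E=27, F=18) along a 3-gon: merge 3 vertices and 3 edges, delete both glued faces → V=14, E=36, F=24.
Check: V − E + F = 14 − 36 + 24 = 2.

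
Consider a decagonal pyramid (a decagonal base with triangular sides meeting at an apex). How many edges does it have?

20

A pyramid on an n-gon base has one n-gon and n triangles: V = 10 + 1 = 11, E = 2·10 = 20, F = 10 + 1 = 11.
Check: V − E + F = 11 − 20 + 11 = 2.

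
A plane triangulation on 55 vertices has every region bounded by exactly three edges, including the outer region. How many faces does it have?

106

In a plane triangulation 3F = 2E and V − E + F = 2, so F = 2V − 4 = 2·55 − 4 = 106.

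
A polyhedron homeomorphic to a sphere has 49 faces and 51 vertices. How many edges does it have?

98

Here V − E + F = 2.
E = V + F − (2) = 51 + 49 − (2) = 98.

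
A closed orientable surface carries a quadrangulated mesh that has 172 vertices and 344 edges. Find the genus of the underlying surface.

Every face is a square and each edge borders two faces, so 4F = 2·344, giving F = 172.
χ = V − E + F = 172 − 344 + 172 = 0.
For a closed orientable surface χ = 2 − 2g, so g = (2 − (0))/2 = 1.

1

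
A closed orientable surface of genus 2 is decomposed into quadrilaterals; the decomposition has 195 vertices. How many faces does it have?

197

χ = 2 − 2·2 = -2, and every face is a square so 4F = 2E.
V − E + F = -2 with E = 4F/2 gives 195 − (4/2 − 1)·F = -2, so F = 197 and E = 394.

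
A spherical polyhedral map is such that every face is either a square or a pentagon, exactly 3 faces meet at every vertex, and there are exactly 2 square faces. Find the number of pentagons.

8

Let x be the number of pentagons; then F = 2 + x.
Edge–face incidences: 2E = 4·2 + 5·x = 8 + 5x.
Every vertex has degree 3, so 3V = 2E.
Euler: V − E + F = 2 ⇒ (2E)/3 − E + (2 + x) = 2.
Multiply by 6: 2·(2E) − 3·(2E) + 6·(2 + x) = 12, i.e. 12 + 6x − (8 + 5x) = 12.
Collecting terms: x + 4 = 12, so x = 8.
Then 2E = 8 + 5·8 = 48, so E = 24, V = 2E/3 = 16, F = 2 + 8 = 10.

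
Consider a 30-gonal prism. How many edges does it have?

A prism on an n-gon has two n-gon bases and n rectangular sides: V = 2·30 = 60, E = 3·30 = 90, F = 30 + 2 = 32.
Check: V − E + F = 60 − 90 + 32 = 2.

90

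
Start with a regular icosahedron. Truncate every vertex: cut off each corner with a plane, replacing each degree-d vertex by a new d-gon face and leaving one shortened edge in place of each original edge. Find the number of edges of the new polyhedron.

90

The base solid has V = 12, E = 30, F = 20.
Truncation replaces each original edge-end by a new vertex, so V′ = 2E = 60.
Each original edge survives, and each old vertex of degree d contributes d new edges; summing degrees gives Σd = 2E, so E′ = E + 2E = 3E = 90.
Each original face survives and each original vertex becomes one new face: F′ = F + V = 32.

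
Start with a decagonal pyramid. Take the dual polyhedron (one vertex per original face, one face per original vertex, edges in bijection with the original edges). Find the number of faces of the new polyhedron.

The base solid has V = 11, E = 20, F = 11.
The dual swaps V and F and preserves E: V′ = F = 11, E′ = E = 20, F′ = V = 11.

11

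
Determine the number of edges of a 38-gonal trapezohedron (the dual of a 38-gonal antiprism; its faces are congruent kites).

The n-trapezohedron (dual of the n-antiprism) has V = 2·38 + 2 = 78, E = 4·38 = 152, F = 2·38 = 76.

152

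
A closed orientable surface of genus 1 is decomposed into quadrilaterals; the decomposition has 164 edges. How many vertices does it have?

82

χ = 2 − 2·1 = 0, and every face is a square so 4F = 2E.
F = 2E/4 = 82. Then V = 0 + E − F = 0 + 164 − 82 = 82.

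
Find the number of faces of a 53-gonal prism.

A prism on an n-gon has two n-gon bases and n rectangular sides: V = 2·53 = 106, E = 3·53 = 159, F = 53 + 2 = 55.

55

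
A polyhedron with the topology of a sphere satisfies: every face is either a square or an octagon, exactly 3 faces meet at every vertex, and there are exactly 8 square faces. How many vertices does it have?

16

Let x be the number of octagons; then F = 8 + x.
Edge–face incidences: 2E = 4·8 + 8·x = 32 + 8x.
Every vertex has degree 3, so 3V = 2E.
Euler: V − E + F = 2 ⇒ (2E)/3 − E + (8 + x) = 2.
Multiply by 6: 2·(2E) − 3·(2E) + 6·(8 + x) = 12, i.e. 48 + 6x − (32 + 8x) = 12.
Collecting terms: −2x + 16 = 12, so −2x = −4, so x = 2.
Then 2E = 32 + 8·2 = 48, so E = 24, V = 2E/3 = 16, F = 8 + 2 = 10.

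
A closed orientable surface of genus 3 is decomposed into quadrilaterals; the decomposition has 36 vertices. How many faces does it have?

χ = 2 − 2·3 = -4, and every face is a square so 4F = 2E.
V − E + F = -4 with E = 4F/2 gives 36 − (4/2 − 1)·F = -4, so F = 40 and E = 80.

40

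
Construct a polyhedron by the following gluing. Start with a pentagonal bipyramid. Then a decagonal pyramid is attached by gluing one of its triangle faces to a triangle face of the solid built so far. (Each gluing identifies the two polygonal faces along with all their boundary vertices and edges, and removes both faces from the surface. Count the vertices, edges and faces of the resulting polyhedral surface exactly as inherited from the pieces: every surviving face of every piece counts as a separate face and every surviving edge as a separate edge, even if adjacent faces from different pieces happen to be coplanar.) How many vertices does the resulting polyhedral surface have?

A pentagonal bipyramid: V=7, E=15, F=10.
Attach a decagonal pyramid (V=11, E=20, F=11) along a 3-gon: merge 3 vertices and 3 edges, delete both glued faces → V=15, E=32, F=19.
Check: V − E + F = 15 − 32 + 19 = 2.

15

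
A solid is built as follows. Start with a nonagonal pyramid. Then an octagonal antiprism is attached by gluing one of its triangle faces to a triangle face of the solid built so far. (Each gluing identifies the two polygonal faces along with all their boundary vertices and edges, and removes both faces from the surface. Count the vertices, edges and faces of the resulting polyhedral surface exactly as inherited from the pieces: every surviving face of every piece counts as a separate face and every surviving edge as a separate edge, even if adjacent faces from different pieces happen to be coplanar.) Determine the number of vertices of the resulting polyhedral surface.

23

A nonagonal pyramid: V=10, E=18, F=10.
Attach an octagonal antiprism (V=16, E=32, F=18) along a 3-gon: merge 3 vertices and 3 edges, delete both glued faces → V=23, E=47, F=26.
Check: V − E + F = 23 − 47 + 26 = 2.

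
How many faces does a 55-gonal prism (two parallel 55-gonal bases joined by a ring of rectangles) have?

57

A prism on an n-gon has two n-gon bases and n rectangular sides: V = 2·55 = 110, E = 3·55 = 165, F = 55 + 2 = 57.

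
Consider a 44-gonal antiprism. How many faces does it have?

An antiprism on an n-gon has two n-gon caps and 2n triangles: V = 2·44 = 88, E = 4·44 = 176, F = 2·44 + 2 = 90.
Check: V − E + F = 88 − 176 + 90 = 2.

90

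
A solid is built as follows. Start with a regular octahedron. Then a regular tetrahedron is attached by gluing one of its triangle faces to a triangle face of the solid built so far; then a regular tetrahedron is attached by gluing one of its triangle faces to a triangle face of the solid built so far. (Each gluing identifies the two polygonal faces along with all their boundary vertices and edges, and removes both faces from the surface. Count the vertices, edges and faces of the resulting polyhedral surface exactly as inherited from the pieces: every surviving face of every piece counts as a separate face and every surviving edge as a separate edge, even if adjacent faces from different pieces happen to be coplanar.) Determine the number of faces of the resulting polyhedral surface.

A regular octahedron: V=6, E=12, F=8.
Attach a regular tetrahedron (V=4, E=6, F=4) along a 3-gon: merge 3 vertices and 3 edges, delete both glued faces → V=7, E=15, F=10.
Attach a regular tetrahedron (V=4, E=6, F=4) along a 3-gon: merge 3 vertices and 3 edges, delete both glued faces → V=8, E=18, F=12.
Check: V − E + F = 8 − 18 + 12 = 2.

12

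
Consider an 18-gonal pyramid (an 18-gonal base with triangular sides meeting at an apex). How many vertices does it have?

19

A pyramid on an n-gon base has one n-gon and n triangles: V = 18 + 1 = 19, E = 2·18 = 36, F = 18 + 1 = 19.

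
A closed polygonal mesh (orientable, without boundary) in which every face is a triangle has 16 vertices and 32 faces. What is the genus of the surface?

1

Every face is a triangle, so 2E = 3·32 = 96, giving E = 48.
χ = V − E + F = 16 − 48 + 32 = 0.
For a closed orientable surface χ = 2 − 2g, so g = (2 − (0))/2 = 1.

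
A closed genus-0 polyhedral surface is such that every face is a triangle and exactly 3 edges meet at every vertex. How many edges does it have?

6

Each face has 3 edges and each edge borders two faces, so 2E = 3F.
Each vertex has degree 3, so 3V = 2E and hence V = 3F/3.
Euler: V − E + F = 2 ⇒ (3F/3) − (3F/2) + F = 2.
Multiply by 6: (6 − 9 + 6)F = 12, i.e. 3F = 12.
So F = 4, E = 3·4/2 = 6, V = 3·4/3 = 4.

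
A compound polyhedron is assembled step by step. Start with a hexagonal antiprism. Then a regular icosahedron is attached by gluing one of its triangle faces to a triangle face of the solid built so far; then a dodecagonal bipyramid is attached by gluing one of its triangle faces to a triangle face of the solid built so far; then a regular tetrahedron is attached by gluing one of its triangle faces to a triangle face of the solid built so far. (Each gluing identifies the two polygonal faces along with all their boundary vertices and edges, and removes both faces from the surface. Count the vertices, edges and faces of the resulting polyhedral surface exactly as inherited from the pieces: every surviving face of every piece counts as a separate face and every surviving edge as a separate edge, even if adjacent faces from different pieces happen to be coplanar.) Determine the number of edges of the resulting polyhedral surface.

A hexagonal antiprism: V=12, E=24, F=14.
Attach a regular icosahedron (V=12, E=30, F=20) along a 3-gon: merge 3 vertices and 3 edges, delete both glued faces → V=21, E=51, F=32.
Attach a dodecagonal bipyramid (V=14, E=36, F=24) along a 3-gon: merge 3 vertices and 3 edges, delete both glued faces → V=32, E=84, F=54.
Attach a regular tetrahedron (V=4, E=6, F=4) along a 3-gon: merge 3 vertices and 3 edges, delete both glued faces → V=33, E=87, F=56.
Check: V − E + F = 33 − 87 + 56 = 2.

87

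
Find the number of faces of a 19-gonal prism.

21

A prism on an n-gon has two n-gon bases and n rectangular sides: V = 2·19 = 38, E = 3·19 = 57, F = 19 + 2 = 21.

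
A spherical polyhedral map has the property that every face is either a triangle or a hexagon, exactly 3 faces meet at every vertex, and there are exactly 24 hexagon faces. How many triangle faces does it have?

4

Let x be the number of triangles; then F = 24 + x.
Edge–face incidences: 2E = 6·24 + 3·x = 144 + 3x.
Every vertex has degree 3, so 3V = 2E.
Euler: V − E + F = 2 ⇒ (2E)/3 − E + (24 + x) = 2.
Multiply by 6: 2·(2E) − 3·(2E) + 6·(24 + x) = 12, i.e. 144 + 6x − (144 + 3x) = 12.
Collecting terms: 3x = 12, so x = 4.
Then 2E = 144 + 3·4 = 156, so E = 78, V = 2E/3 = 52, F = 24 + 4 = 28.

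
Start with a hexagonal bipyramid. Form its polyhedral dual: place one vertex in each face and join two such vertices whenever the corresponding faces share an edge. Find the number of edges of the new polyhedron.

18

The base solid has V = 8, E = 18, F = 12.
The dual swaps V and F and preserves E: V′ = F = 12, E′ = E = 18, F′ = V = 8.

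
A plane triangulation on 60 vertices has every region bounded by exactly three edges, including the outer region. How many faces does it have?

In a plane triangulation 3F = 2E and V − E + F = 2, so F = 2V − 4 = 2·60 − 4 = 116.

116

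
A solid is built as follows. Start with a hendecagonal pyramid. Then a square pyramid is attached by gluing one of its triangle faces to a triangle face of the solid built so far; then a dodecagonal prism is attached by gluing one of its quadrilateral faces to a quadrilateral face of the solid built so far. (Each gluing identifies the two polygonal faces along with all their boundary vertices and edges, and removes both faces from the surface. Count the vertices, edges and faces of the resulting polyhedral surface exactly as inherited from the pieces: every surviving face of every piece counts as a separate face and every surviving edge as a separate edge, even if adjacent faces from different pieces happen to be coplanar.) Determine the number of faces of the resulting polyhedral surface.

27

A hendecagonal pyramid: V=12, E=22, F=12.
Attach a square pyramid (V=5, E=8, F=5) along a 3-gon: merge 3 vertices and 3 edges, delete both glued faces → V=14, E=27, F=15.
Attach a dodecagonal prism (V=24, E=36, F=14) along a 4-gon: merge 4 vertices and 4 edges, delete both glued faces → V=34, E=59, F=27.
Check: V − E + F = 34 − 59 + 27 = 2.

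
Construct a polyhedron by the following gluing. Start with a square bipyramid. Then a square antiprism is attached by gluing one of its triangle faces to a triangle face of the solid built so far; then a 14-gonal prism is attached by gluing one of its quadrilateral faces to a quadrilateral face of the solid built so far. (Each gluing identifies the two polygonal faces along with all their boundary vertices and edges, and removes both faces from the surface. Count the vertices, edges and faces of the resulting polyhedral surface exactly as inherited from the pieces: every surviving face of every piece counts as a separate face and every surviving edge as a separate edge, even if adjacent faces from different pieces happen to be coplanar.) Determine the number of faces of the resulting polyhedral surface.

30

A square bipyramid: V=6, E=12, F=8.
Attach a square antiprism (V=8, E=16, F=10) along a 3-gon: merge 3 vertices and 3 edges, delete both glued faces → V=11, E=25, F=16.
Attach a 14-gonal prism (V=28, E=42, F=16) along a 4-gon: merge 4 vertices and 4 edges, delete both glued faces → V=35, E=63, F=30.
Check: V − E + F = 35 − 63 + 30 = 2.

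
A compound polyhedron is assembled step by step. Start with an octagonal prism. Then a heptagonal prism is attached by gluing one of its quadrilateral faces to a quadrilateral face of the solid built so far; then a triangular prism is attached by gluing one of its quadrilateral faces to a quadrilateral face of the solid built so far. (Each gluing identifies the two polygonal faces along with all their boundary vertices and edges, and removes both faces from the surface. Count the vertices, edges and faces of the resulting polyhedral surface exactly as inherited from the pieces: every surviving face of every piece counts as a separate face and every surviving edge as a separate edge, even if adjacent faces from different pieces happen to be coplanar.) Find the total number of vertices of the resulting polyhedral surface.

An octagonal prism: V=16, E=24, F=10.
Attach a heptagonal prism (V=14, E=21, F=9) along a 4-gon: merge 4 vertices and 4 edges, delete both glued faces → V=26, E=41, F=17.
Attach a triangular prism (V=6, E=9, F=5) along a 4-gon: merge 4 vertices and 4 edges, delete both glued faces → V=28, E=46, F=20.
Check: V − E + F = 28 − 46 + 20 = 2.

28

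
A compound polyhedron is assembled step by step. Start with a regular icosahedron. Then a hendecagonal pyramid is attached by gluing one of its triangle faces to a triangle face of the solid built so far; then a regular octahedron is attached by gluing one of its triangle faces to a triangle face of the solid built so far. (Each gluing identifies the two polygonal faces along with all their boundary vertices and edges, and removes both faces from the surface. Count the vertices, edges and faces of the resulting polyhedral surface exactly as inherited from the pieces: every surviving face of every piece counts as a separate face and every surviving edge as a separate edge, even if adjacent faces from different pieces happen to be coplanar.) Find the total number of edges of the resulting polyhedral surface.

A regular icosahedron: V=12, E=30, F=20.
Attach a hendecagonal pyramid (V=12, E=22, F=12) along a 3-gon: merge 3 vertices and 3 edges, delete both glued faces → V=21, E=49, F=30.
Attach a regular octahedron (V=6, E=12, F=8) along a 3-gon: merge 3 vertices and 3 edges, delete both glued faces → V=24, E=58, F=36.
Check: V − E + F = 24 − 58 + 36 = 2.

58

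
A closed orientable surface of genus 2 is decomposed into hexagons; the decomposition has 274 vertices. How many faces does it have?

138

χ = 2 − 2·2 = -2, and every face is a hexagon so 6F = 2E.
V − E + F = -2 with E = 6F/2 gives 274 − (6/2 − 1)·F = -2, so F = 138 and E = 414.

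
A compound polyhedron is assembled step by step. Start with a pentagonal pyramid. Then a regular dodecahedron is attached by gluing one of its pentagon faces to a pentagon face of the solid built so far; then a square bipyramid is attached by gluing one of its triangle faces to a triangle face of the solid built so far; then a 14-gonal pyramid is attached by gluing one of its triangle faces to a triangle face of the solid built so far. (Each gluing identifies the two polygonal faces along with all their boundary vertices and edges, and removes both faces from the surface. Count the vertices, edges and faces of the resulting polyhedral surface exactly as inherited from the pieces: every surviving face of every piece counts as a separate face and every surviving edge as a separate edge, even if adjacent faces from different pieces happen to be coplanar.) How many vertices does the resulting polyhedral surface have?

36

A pentagonal pyramid: V=6, E=10, F=6.
Attach a regular dodecahedron (V=20, E=30, F=12) along a 5-gon: merge 5 vertices and 5 edges, delete both glued faces → V=21, E=35, F=16.
Attach a square bipyramid (V=6, E=12, F=8) along a 3-gon: merge 3 vertices and 3 edges, delete both glued faces → V=24, E=44, F=22.
Attach a 14-gonal pyramid (V=15, E=28, F=15) along a 3-gon: merge 3 vertices and 3 edges, delete both glued faces → V=36, E=69, F=35.
Check: V − E + F = 36 − 69 + 35 = 2.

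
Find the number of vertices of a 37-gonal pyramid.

38

A pyramid on an n-gon base has one n-gon and n triangles: V = 37 + 1 = 38, E = 2·37 = 74, F = 37 + 1 = 38.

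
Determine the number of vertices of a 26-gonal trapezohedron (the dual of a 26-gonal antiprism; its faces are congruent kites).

54

The n-trapezohedron (dual of the n-antiprism) has V = 2·26 + 2 = 54, E = 4·26 = 104, F = 2·26 = 52.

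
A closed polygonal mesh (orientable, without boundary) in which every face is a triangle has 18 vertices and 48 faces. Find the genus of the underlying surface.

Every face is a triangle, so 2E = 3·48 = 144, giving E = 72.
χ = V − E + F = 18 − 72 + 48 = -6.
For a closed orientable surface χ = 2 − 2g, so g = (2 − (-6))/2 = 4.

4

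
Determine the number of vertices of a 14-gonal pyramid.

15

A pyramid on an n-gon base has one n-gon and n triangles: V = 14 + 1 = 15, E = 2·14 = 28, F = 14 + 1 = 15.
Check: V − E + F = 15 − 28 + 15 = 2.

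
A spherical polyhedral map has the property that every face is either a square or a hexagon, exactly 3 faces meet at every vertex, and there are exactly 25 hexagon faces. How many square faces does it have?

Let x be the number of squares; then F = 25 + x.
Edge–face incidences: 2E = 6·25 + 4·x = 150 + 4x.
Every vertex has degree 3, so 3V = 2E.
Euler: V − E + F = 2 ⇒ (2E)/3 − E + (25 + x) = 2.
Multiply by 6: 2·(2E) − 3·(2E) + 6·(25 + x) = 12, i.e. 150 + 6x − (150 + 4x) = 12.
Collecting terms: 2x = 12, so x = 6.
Then 2E = 150 + 4·6 = 174, so E = 87, V = 2E/3 = 58, F = 25 + 6 = 31.

6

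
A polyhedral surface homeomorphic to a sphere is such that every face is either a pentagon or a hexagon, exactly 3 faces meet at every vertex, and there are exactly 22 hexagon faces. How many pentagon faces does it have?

Let x be the number of pentagons; then F = 22 + x.
Edge–face incidences: 2E = 6·22 + 5·x = 132 + 5x.
Every vertex has degree 3, so 3V = 2E.
Euler: V − E + F = 2 ⇒ (2E)/3 − E + (22 + x) = 2.
Multiply by 6: 2·(2E) − 3·(2E) + 6·(22 + x) = 12, i.e. 132 + 6x − (132 + 5x) = 12.
Collecting terms: x = 12.
Then 2E = 132 + 5·12 = 192, so E = 96, V = 2E/3 = 64, F = 22 + 12 = 34.

12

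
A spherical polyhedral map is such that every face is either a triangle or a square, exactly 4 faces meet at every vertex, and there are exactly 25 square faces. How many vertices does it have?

31

Let x be the number of triangles; then F = 25 + x.
Edge–face incidences: 2E = 4·25 + 3·x = 100 + 3x.
Every vertex has degree 4, so 4V = 2E.
Euler: V − E + F = 2 ⇒ (2E)/4 − E + (25 + x) = 2.
Multiply by 8: 2·(2E) − 4·(2E) + 8·(25 + x) = 16, i.e. 200 + 8x − 2·(100 + 3x) = 16.
Collecting terms: 2x = 16, so x = 8.
Then 2E = 100 + 3·8 = 124, so E = 62, V = 2E/4 = 31, F = 25 + 8 = 33.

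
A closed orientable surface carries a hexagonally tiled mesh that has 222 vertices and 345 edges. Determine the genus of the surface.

5

Every face is a hexagon and each edge borders two faces, so 6F = 2·345, giving F = 115.
χ = V − E + F = 222 − 345 + 115 = -8.
For a closed orientable surface χ = 2 − 2g, so g = (2 − (-8))/2 = 5.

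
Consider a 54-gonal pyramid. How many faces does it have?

A pyramid on an n-gon base has one n-gon and n triangles: V = 54 + 1 = 55, E = 2·54 = 108, F = 54 + 1 = 55.
Check: V − E + F = 55 − 108 + 55 = 2.

55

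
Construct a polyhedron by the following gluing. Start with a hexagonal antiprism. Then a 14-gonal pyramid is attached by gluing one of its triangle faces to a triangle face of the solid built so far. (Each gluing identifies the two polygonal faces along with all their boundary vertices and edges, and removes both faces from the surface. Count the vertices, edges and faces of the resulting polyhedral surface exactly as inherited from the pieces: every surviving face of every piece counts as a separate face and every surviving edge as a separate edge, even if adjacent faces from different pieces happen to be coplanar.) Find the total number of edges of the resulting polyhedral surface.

49

A hexagonal antiprism: V=12, E=24, F=14.
Attach a 14-gonal pyramid (V=15, E=28, F=15) along a 3-gon: merge 3 vertices and 3 edges, delete both glued faces → V=24, E=49, F=27.
Check: V − E + F = 24 − 49 + 27 = 2.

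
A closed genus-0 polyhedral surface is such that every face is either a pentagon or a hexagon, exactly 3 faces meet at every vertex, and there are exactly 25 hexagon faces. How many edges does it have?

105

Let x be the number of pentagons; then F = 25 + x.
Edge–face incidences: 2E = 6·25 + 5·x = 150 + 5x.
Every vertex has degree 3, so 3V = 2E.
Euler: V − E + F = 2 ⇒ (2E)/3 − E + (25 + x) = 2.
Multiply by 6: 2·(2E) − 3·(2E) + 6·(25 + x) = 12, i.e. 150 + 6x − (150 + 5x) = 12.
Collecting terms: x = 12.
Then 2E = 150 + 5·12 = 210, so E = 105, V = 2E/3 = 70, F = 25 + 12 = 37.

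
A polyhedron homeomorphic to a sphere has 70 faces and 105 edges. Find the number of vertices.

Here V − E + F = 2.
V = 2 + E − F = 2 + 105 − 70 = 37.

37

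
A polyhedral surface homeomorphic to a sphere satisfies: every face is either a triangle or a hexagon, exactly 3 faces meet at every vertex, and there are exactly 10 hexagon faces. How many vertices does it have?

Let x be the number of triangles; then F = 10 + x.
Edge–face incidences: 2E = 6·10 + 3·x = 60 + 3x.
Every vertex has degree 3, so 3V = 2E.
Euler: V − E + F = 2 ⇒ (2E)/3 − E + (10 + x) = 2.
Multiply by 6: 2·(2E) − 3·(2E) + 6·(10 + x) = 12, i.e. 60 + 6x − (60 + 3x) = 12.
Collecting terms: 3x = 12, so x = 4.
Then 2E = 60 + 3·4 = 72, so E = 36, V = 2E/3 = 24, F = 10 + 4 = 14.

24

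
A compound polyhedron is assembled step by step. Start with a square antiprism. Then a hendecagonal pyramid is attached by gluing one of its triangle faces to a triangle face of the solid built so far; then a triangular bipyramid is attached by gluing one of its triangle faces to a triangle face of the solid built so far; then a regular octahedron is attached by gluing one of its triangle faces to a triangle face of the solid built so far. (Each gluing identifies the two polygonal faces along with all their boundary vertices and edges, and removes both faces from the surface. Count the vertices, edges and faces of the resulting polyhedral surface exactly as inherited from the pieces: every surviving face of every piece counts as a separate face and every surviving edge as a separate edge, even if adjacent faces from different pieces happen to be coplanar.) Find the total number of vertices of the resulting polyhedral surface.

A square antiprism: V=8, E=16, F=10.
Attach a hendecagonal pyramid (V=12, E=22, F=12) along a 3-gon: merge 3 vertices and 3 edges, delete both glued faces → V=17, E=35, F=20.
Attach a triangular bipyramid (V=5, E=9, F=6) along a 3-gon: merge 3 vertices and 3 edges, delete both glued faces → V=19, E=41, F=24.
Attach a regular octahedron (V=6, E=12, F=8) along a 3-gon: merge 3 vertices and 3 edges, delete both glued faces → V=22, E=50, F=30.
Check: V − E + F = 22 − 50 + 30 = 2.

22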